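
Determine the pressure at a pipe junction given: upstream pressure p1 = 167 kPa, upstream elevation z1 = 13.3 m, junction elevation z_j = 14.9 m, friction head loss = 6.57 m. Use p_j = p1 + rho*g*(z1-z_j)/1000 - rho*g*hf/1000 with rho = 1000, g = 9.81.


Junction pressure: p_j = p1 + rho*g*(z1 - z_j)/1000 - rho*g*hf/1000.
Elevation term = 1000*9.81*(13.3 - 14.9)/1000 = -15.696 kPa.
Friction term = 1000*9.81*6.57/1000 = 64.452 kPa.
p_j = 167 + -15.696 - 64.452 = 86.85 kPa.

86.85


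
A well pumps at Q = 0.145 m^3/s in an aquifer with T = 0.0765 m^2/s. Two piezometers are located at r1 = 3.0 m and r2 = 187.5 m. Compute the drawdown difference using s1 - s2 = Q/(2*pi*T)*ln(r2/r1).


Thiem equation: s1 - s2 = Q/(2*pi*T) * ln(r2/r1).
ln(r2/r1) = ln(187.5/3.0) = 4.1352.
Q/(2*pi*T) = 0.145 / (2*pi*0.0765) = 0.145 / 0.4807 = 0.3017.
s1 - s2 = 0.3017 * 4.1352 = 1.2474 m.

1.2474


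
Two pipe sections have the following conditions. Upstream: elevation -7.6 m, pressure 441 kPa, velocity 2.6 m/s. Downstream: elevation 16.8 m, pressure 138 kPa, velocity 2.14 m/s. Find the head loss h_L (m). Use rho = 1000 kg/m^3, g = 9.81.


Total head at each section: H = z + p/(rho*g) + V^2/(2g).
H1 = -7.6 + 441*1000/(1000*9.81) + 2.6^2/(2*9.81)
   = -7.6 + 44.954 + 0.3445
   = 37.699 m.
H2 = 16.8 + 138*1000/(1000*9.81) + 2.14^2/(2*9.81)
   = 16.8 + 14.067 + 0.2334
   = 31.101 m.
h_L = H1 - H2 = 37.699 - 31.101 = 6.598 m.

6.598


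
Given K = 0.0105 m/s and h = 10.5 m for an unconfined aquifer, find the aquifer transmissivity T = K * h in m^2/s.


Transmissivity is defined as T = K * h.
T = 0.0105 * 10.5
  = 0.1103 m^2/s.

0.1103


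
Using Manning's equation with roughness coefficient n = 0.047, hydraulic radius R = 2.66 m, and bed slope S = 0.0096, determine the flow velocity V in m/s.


Manning's equation gives V = (1/n) * R^(2/3) * S^(1/2).
First, compute R^(2/3) = 2.66^(2/3) = 1.9198.
Next, S^(1/2) = 0.0096^(1/2) = 0.09798.
Then 1/n = 1/0.047 = 21.28.
V = 21.28 * 1.9198 * 0.09798 = 4.0021 m/s.

4.0021


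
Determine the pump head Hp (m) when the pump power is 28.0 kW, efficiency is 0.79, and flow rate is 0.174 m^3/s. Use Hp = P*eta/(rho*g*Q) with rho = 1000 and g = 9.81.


Pump head formula: Hp = P * eta / (rho * g * Q).
Numerator: P * eta = 28.0 * 1000 * 0.79 = 22120.0 W.
Denominator: rho * g * Q = 1000 * 9.81 * 0.174 = 1706.94.
Hp = 22120.0 / 1706.94 = 12.96 m.

12.96


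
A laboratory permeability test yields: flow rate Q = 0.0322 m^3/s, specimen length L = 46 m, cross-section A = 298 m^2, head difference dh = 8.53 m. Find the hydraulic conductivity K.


From K = Q*L / (A*dh):
Numerator: Q*L = 0.0322 * 46 = 1.4812.
Denominator: A*dh = 298 * 8.53 = 2541.94.
K = 1.4812 / 2541.94 = 0.000583 m/s.

0.000583


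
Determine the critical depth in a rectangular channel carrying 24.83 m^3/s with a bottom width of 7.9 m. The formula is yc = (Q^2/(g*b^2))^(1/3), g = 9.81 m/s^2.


Using yc = (Q^2 / (g * b^2))^(1/3):
Q^2 = 24.83^2 = 616.53.
g * b^2 = 9.81 * 7.9^2 = 9.81 * 62.41 = 612.24.
Q^2 / (g*b^2) = 616.53 / 612.24 = 1.007.
yc = 1.007^(1/3) = 1.0023 m.

1.0023


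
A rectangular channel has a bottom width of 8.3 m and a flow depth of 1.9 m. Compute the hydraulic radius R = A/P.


For a rectangular section:
Flow area A = b * y = 8.3 * 1.9 = 15.77 m^2.
Wetted perimeter P = b + 2y = 8.3 + 2*1.9 = 12.1 m.
Hydraulic radius R = A/P = 15.77 / 12.1 = 1.3033 m.

1.3033


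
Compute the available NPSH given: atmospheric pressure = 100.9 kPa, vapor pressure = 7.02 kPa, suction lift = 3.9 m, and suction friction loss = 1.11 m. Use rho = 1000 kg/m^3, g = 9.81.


NPSHa = p_atm/(rho*g) - z_s - hf_s - p_vap/(rho*g).
p_atm/(rho*g) = 100.9*1000 / (1000*9.81) = 10.285 m.
p_vap/(rho*g) = 7.02*1000 / (1000*9.81) = 0.716 m.
NPSHa = 10.285 - 3.9 - 1.11 - 0.716
      = 4.56 m.

4.56


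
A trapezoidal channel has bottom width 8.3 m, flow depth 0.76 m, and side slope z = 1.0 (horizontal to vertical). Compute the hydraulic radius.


For a trapezoidal section with side slope z:
A = (b + z*y)*y = (8.3 + 1.0*0.76)*0.76 = 6.886 m^2.
P = b + 2*y*sqrt(1 + z^2) = 8.3 + 2*0.76*sqrt(1 + 1.0^2) = 10.45 m.
R = A/P = 6.886 / 10.45 = 0.6589 m.

0.6589


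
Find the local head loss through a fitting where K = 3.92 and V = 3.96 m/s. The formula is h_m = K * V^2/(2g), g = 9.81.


Minor loss formula: h_m = K * V^2/(2g).
V^2 = 3.96^2 = 15.6816.
V^2/(2g) = 15.6816 / 19.62 = 0.7993 m.
h_m = 3.92 * 0.7993 = 3.1331 m.

3.1331


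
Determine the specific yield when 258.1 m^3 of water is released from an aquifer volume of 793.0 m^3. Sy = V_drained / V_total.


Specific yield Sy = Volume drained / Total volume.
Sy = 258.1 / 793.0
   = 0.3255.

0.3255


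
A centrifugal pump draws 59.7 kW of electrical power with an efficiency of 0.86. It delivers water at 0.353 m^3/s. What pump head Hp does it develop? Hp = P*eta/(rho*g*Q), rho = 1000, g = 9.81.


Pump head formula: Hp = P * eta / (rho * g * Q).
Numerator: P * eta = 59.7 * 1000 * 0.86 = 51342.0 W.
Denominator: rho * g * Q = 1000 * 9.81 * 0.353 = 3462.93.
Hp = 51342.0 / 3462.93 = 14.83 m.

14.83


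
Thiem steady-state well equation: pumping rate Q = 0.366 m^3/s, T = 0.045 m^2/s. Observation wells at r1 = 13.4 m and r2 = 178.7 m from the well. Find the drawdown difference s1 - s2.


Thiem equation: s1 - s2 = Q/(2*pi*T) * ln(r2/r1).
ln(r2/r1) = ln(178.7/13.4) = 2.5905.
Q/(2*pi*T) = 0.366 / (2*pi*0.045) = 0.366 / 0.2827 = 1.2945.
s1 - s2 = 1.2945 * 2.5905 = 3.3532 m.

3.3532


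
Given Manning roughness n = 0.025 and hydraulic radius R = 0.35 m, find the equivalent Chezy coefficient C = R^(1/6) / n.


The Chezy coefficient relates to Manning's n through C = R^(1/6) / n.
R^(1/6) = 0.35^(1/6) = 0.839482.
C = 0.839482 / 0.025 = 33.58 m^(1/2)/s.

33.58


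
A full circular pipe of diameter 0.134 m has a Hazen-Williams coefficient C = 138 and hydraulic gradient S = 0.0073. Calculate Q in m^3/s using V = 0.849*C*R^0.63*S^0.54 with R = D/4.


For a full circular pipe, R = D/4 = 0.134/4 = 0.0335 m.
V = 0.849 * 138 * 0.0335^0.63 * 0.0073^0.54
  = 0.849 * 138 * 0.1177 * 0.070177
  = 0.9677 m/s.
Pipe area A = pi*D^2/4 = pi*0.134^2/4 = 0.0141 m^2.
Q = A * V = 0.0141 * 0.9677 = 0.0136 m^3/s.

0.0136


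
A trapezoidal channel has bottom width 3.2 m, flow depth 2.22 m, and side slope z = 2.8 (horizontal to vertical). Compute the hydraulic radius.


For a trapezoidal section with side slope z:
A = (b + z*y)*y = (3.2 + 2.8*2.22)*2.22 = 20.904 m^2.
P = b + 2*y*sqrt(1 + z^2) = 3.2 + 2*2.22*sqrt(1 + 2.8^2) = 16.401 m.
R = A/P = 20.904 / 16.401 = 1.2745 m.

1.2745


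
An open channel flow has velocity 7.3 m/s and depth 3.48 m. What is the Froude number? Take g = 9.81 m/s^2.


The Froude number is defined as Fr = V / sqrt(g*y).
g*y = 9.81 * 3.48 = 34.1388.
sqrt(g*y) = sqrt(34.1388) = 5.8428.
Fr = 7.3 / 5.8428 = 1.2494.

1.2494


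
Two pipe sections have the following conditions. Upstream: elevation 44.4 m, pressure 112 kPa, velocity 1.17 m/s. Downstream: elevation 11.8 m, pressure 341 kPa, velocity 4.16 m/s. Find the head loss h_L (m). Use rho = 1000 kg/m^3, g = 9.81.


Total head at each section: H = z + p/(rho*g) + V^2/(2g).
H1 = 44.4 + 112*1000/(1000*9.81) + 1.17^2/(2*9.81)
   = 44.4 + 11.417 + 0.0698
   = 55.887 m.
H2 = 11.8 + 341*1000/(1000*9.81) + 4.16^2/(2*9.81)
   = 11.8 + 34.76 + 0.882
   = 47.442 m.
h_L = H1 - H2 = 55.887 - 47.442 = 8.444 m.

8.444


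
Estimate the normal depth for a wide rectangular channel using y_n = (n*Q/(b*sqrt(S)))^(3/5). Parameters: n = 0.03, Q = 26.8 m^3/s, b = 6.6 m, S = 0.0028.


We use the wide-channel approximation y_n = (n*Q/(b*sqrt(S)))^(3/5).
sqrt(S) = sqrt(0.0028) = 0.052915.
Numerator: n*Q = 0.03 * 26.8 = 0.804.
Denominator: b*sqrt(S) = 6.6 * 0.052915 = 0.349239.
arg = 2.3021.
y_n = 2.3021^(3/5) = 1.6492 m.

1.6492


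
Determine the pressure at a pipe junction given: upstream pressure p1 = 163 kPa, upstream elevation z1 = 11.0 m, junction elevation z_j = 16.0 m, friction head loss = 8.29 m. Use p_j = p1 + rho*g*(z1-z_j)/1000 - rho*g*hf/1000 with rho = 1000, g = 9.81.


Junction pressure: p_j = p1 + rho*g*(z1 - z_j)/1000 - rho*g*hf/1000.
Elevation term = 1000*9.81*(11.0 - 16.0)/1000 = -49.05 kPa.
Friction term = 1000*9.81*8.29/1000 = 81.325 kPa.
p_j = 163 + -49.05 - 81.325 = 32.63 kPa.

32.63


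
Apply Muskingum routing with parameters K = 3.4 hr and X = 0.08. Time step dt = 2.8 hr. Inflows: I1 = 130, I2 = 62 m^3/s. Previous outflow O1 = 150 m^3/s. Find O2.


Muskingum coefficients:
denom = 2*K*(1-X) + dt = 2*3.4*(1-0.08) + 2.8 = 9.056.
C0 = (dt - 2*K*X)/denom = (2.8 - 2*3.4*0.08)/9.056 = 0.2491.
C1 = (dt + 2*K*X)/denom = (2.8 + 2*3.4*0.08)/9.056 = 0.3693.
C2 = (2*K*(1-X) - dt)/denom = 0.3816.
O2 = C0*I2 + C1*I1 + C2*O1
   = 0.2491*62 + 0.3693*130 + 0.3816*150
   = 120.69 m^3/s.

120.69


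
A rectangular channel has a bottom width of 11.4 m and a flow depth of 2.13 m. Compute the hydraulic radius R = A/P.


For a rectangular section:
Flow area A = b * y = 11.4 * 2.13 = 24.28 m^2.
Wetted perimeter P = b + 2y = 11.4 + 2*2.13 = 15.66 m.
Hydraulic radius R = A/P = 24.28 / 15.66 = 1.5506 m.

1.5506


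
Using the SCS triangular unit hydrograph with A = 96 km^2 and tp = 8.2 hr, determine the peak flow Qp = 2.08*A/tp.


SCS formula: Qp = 2.08 * A / tp.
Qp = 2.08 * 96 / 8.2
   = 199.68 / 8.2
   = 24.35 m^3/s per cm.

24.35


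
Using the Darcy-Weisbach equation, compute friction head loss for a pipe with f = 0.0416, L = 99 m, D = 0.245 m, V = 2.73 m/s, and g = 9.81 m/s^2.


Darcy-Weisbach equation: h_f = f * (L/D) * V^2/(2g).
f * L/D = 0.0416 * 99/0.245 = 16.8098.
V^2/(2g) = 2.73^2 / (2*9.81) = 7.4529 / 19.62 = 0.3799 m.
h_f = 16.8098 * 0.3799 = 6.385 m.

6.385


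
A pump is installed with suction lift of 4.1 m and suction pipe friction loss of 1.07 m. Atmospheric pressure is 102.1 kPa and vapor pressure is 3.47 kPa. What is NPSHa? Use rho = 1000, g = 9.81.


NPSHa = p_atm/(rho*g) - z_s - hf_s - p_vap/(rho*g).
p_atm/(rho*g) = 102.1*1000 / (1000*9.81) = 10.408 m.
p_vap/(rho*g) = 3.47*1000 / (1000*9.81) = 0.354 m.
NPSHa = 10.408 - 4.1 - 1.07 - 0.354
      = 4.88 m.

4.88


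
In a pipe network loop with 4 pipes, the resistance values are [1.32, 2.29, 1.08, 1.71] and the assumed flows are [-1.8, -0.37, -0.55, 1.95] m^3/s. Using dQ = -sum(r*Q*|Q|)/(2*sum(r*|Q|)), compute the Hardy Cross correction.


Numerator terms (r*Q*|Q|): 1.32*-1.8*|-1.8| = -4.2768; 2.29*-0.37*|-0.37| = -0.3135; 1.08*-0.55*|-0.55| = -0.3267; 1.71*1.95*|1.95| = 6.5023.
Sum of numerator = 1.5853.
Denominator terms (r*|Q|): 1.32*|-1.8| = 2.376; 2.29*|-0.37| = 0.8473; 1.08*|-0.55| = 0.594; 1.71*|1.95| = 3.3345.
2 * sum of denominator = 2 * 7.1518 = 14.3036.
dQ = -1.5853 / 14.3036 = -0.1108 m^3/s.

-0.1108


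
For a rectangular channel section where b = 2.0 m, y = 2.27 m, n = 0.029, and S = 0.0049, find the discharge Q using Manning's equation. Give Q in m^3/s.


For a rectangular channel, the cross-sectional area A = b * y = 2.0 * 2.27 = 4.54 m^2.
The wetted perimeter P = b + 2y = 2.0 + 2*2.27 = 6.54 m.
Hydraulic radius R = A/P = 4.54/6.54 = 0.6942 m.
Velocity V = (1/n)*R^(2/3)*S^(1/2) = (1/0.029)*0.6942^(2/3)*0.0049^(1/2) = 1.8924 m/s.
Discharge Q = A * V = 4.54 * 1.8924 = 8.592 m^3/s.

8.592


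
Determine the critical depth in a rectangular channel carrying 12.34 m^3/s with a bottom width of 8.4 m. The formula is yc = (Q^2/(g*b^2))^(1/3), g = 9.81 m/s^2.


Using yc = (Q^2 / (g * b^2))^(1/3):
Q^2 = 12.34^2 = 152.28.
g * b^2 = 9.81 * 8.4^2 = 9.81 * 70.56 = 692.19.
Q^2 / (g*b^2) = 152.28 / 692.19 = 0.22.
yc = 0.22^(1/3) = 0.6037 m.

0.6037


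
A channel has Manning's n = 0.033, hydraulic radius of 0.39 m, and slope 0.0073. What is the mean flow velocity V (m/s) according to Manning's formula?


Manning's equation gives V = (1/n) * R^(2/3) * S^(1/2).
First, compute R^(2/3) = 0.39^(2/3) = 0.5338.
Next, S^(1/2) = 0.0073^(1/2) = 0.08544.
Then 1/n = 1/0.033 = 30.3.
V = 30.3 * 0.5338 * 0.08544 = 1.3821 m/s.

1.3821


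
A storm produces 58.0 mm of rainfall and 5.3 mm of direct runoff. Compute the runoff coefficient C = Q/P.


The runoff coefficient C = runoff depth / rainfall depth.
C = 5.3 / 58.0
  = 0.0914.

0.0914


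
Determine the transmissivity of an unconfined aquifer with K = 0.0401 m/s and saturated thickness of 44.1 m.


Transmissivity is defined as T = K * h.
T = 0.0401 * 44.1
  = 1.7684 m^2/s.

1.7684


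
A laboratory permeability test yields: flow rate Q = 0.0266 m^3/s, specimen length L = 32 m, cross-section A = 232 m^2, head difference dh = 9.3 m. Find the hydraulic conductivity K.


From K = Q*L / (A*dh):
Numerator: Q*L = 0.0266 * 32 = 0.8512.
Denominator: A*dh = 232 * 9.3 = 2157.6.
K = 0.8512 / 2157.6 = 0.000395 m/s.

0.000395


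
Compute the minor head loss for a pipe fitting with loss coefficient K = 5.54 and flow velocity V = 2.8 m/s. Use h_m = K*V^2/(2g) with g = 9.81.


Minor loss formula: h_m = K * V^2/(2g).
V^2 = 2.8^2 = 7.84.
V^2/(2g) = 7.84 / 19.62 = 0.3996 m.
h_m = 5.54 * 0.3996 = 2.2137 m.

2.2137


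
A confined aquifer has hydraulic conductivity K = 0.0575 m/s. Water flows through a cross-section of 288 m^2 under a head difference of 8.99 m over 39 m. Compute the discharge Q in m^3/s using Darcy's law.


Darcy's law: Q = K * A * i, where i = dh/L.
Hydraulic gradient i = 8.99 / 39 = 0.230513.
Q = 0.0575 * 288 * 0.230513
  = 3.8173 m^3/s.

3.8173


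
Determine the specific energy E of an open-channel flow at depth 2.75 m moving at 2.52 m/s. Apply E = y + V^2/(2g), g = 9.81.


Specific energy E = y + V^2/(2g).
Velocity head = V^2/(2g) = 2.52^2 / (2*9.81) = 6.3504 / 19.62 = 0.3237 m.
E = 2.75 + 0.3237 = 3.0737 m.

3.0737


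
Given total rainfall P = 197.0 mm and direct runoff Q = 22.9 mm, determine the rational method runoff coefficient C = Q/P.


The runoff coefficient C = runoff depth / rainfall depth.
C = 22.9 / 197.0
  = 0.1162.

0.1162


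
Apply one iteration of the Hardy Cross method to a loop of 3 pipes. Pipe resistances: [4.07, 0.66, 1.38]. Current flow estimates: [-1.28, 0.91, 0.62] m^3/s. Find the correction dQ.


Numerator terms (r*Q*|Q|): 4.07*-1.28*|-1.28| = -6.6683; 0.66*0.91*|0.91| = 0.5465; 1.38*0.62*|0.62| = 0.5305.
Sum of numerator = -5.5913.
Denominator terms (r*|Q|): 4.07*|-1.28| = 5.2096; 0.66*|0.91| = 0.6006; 1.38*|0.62| = 0.8556.
2 * sum of denominator = 2 * 6.6658 = 13.3316.
dQ = --5.5913 / 13.3316 = 0.4194 m^3/s.

0.4194


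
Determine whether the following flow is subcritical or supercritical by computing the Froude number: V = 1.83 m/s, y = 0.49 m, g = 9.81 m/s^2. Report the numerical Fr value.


The Froude number is defined as Fr = V / sqrt(g*y).
g*y = 9.81 * 0.49 = 4.8069.
sqrt(g*y) = sqrt(4.8069) = 2.1925.
Fr = 1.83 / 2.1925 = 0.8347.
Since Fr < 1, the flow is subcritical.

0.8347


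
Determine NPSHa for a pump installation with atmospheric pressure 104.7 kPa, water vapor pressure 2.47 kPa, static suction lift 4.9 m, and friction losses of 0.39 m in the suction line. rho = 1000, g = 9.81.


NPSHa = p_atm/(rho*g) - z_s - hf_s - p_vap/(rho*g).
p_atm/(rho*g) = 104.7*1000 / (1000*9.81) = 10.673 m.
p_vap/(rho*g) = 2.47*1000 / (1000*9.81) = 0.252 m.
NPSHa = 10.673 - 4.9 - 0.39 - 0.252
      = 5.13 m.

5.13


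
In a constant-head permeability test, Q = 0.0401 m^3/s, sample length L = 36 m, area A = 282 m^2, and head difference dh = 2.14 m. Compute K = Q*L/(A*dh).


From K = Q*L / (A*dh):
Numerator: Q*L = 0.0401 * 36 = 1.4436.
Denominator: A*dh = 282 * 2.14 = 603.48.
K = 1.4436 / 603.48 = 0.002392 m/s.

0.002392


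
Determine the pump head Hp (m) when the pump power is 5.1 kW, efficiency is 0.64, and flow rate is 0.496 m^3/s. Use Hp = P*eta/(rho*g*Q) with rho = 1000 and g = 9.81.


Pump head formula: Hp = P * eta / (rho * g * Q).
Numerator: P * eta = 5.1 * 1000 * 0.64 = 3264.0 W.
Denominator: rho * g * Q = 1000 * 9.81 * 0.496 = 4865.76.
Hp = 3264.0 / 4865.76 = 0.67 m.

0.67


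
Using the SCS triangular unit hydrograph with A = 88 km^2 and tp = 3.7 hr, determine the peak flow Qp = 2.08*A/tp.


SCS formula: Qp = 2.08 * A / tp.
Qp = 2.08 * 88 / 3.7
   = 183.04 / 3.7
   = 49.47 m^3/s per cm.

49.47


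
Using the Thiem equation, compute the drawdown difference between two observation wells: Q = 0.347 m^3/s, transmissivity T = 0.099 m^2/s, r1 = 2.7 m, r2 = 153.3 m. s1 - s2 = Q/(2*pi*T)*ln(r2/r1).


Thiem equation: s1 - s2 = Q/(2*pi*T) * ln(r2/r1).
ln(r2/r1) = ln(153.3/2.7) = 4.0391.
Q/(2*pi*T) = 0.347 / (2*pi*0.099) = 0.347 / 0.622 = 0.5578.
s1 - s2 = 0.5578 * 4.0391 = 2.2532 m.

2.2532


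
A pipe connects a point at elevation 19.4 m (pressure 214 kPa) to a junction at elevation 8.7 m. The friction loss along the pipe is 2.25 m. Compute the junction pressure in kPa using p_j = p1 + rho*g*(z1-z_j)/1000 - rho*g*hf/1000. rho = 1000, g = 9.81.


Junction pressure: p_j = p1 + rho*g*(z1 - z_j)/1000 - rho*g*hf/1000.
Elevation term = 1000*9.81*(19.4 - 8.7)/1000 = 104.967 kPa.
Friction term = 1000*9.81*2.25/1000 = 22.073 kPa.
p_j = 214 + 104.967 - 22.073 = 296.89 kPa.

296.89


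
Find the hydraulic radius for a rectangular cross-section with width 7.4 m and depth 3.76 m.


For a rectangular section:
Flow area A = b * y = 7.4 * 3.76 = 27.82 m^2.
Wetted perimeter P = b + 2y = 7.4 + 2*3.76 = 14.92 m.
Hydraulic radius R = A/P = 27.82 / 14.92 = 1.8649 m.

1.8649


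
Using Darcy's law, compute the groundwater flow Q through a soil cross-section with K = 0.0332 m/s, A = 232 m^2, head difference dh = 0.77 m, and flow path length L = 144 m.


Darcy's law: Q = K * A * i, where i = dh/L.
Hydraulic gradient i = 0.77 / 144 = 0.005347.
Q = 0.0332 * 232 * 0.005347
  = 0.0412 m^3/s.

0.0412


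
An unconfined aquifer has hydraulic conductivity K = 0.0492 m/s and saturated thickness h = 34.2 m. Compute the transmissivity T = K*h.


Transmissivity is defined as T = K * h.
T = 0.0492 * 34.2
  = 1.6826 m^2/s.

1.6826


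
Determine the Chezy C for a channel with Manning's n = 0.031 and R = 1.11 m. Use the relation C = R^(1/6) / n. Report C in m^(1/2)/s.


The Chezy coefficient relates to Manning's n through C = R^(1/6) / n.
R^(1/6) = 1.11^(1/6) = 1.017545.
C = 1.017545 / 0.031 = 32.82 m^(1/2)/s.

32.82


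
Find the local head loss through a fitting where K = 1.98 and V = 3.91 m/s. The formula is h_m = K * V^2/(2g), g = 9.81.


Minor loss formula: h_m = K * V^2/(2g).
V^2 = 3.91^2 = 15.2881.
V^2/(2g) = 15.2881 / 19.62 = 0.7792 m.
h_m = 1.98 * 0.7792 = 1.5428 m.

1.5428


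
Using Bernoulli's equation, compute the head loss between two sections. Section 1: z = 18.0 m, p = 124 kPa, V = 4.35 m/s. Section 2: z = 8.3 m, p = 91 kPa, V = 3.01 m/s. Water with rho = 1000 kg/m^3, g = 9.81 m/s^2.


Total head at each section: H = z + p/(rho*g) + V^2/(2g).
H1 = 18.0 + 124*1000/(1000*9.81) + 4.35^2/(2*9.81)
   = 18.0 + 12.64 + 0.9644
   = 31.605 m.
H2 = 8.3 + 91*1000/(1000*9.81) + 3.01^2/(2*9.81)
   = 8.3 + 9.276 + 0.4618
   = 18.038 m.
h_L = H1 - H2 = 31.605 - 18.038 = 13.567 m.

13.567


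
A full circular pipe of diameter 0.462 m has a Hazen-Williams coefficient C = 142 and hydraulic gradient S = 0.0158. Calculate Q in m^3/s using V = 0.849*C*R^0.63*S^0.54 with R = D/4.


For a full circular pipe, R = D/4 = 0.462/4 = 0.1155 m.
V = 0.849 * 142 * 0.1155^0.63 * 0.0158^0.54
  = 0.849 * 142 * 0.2567 * 0.106482
  = 3.2953 m/s.
Pipe area A = pi*D^2/4 = pi*0.462^2/4 = 0.1676 m^2.
Q = A * V = 0.1676 * 3.2953 = 0.5524 m^3/s.

0.5524


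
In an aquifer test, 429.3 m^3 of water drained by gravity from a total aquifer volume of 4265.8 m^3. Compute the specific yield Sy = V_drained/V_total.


Specific yield Sy = Volume drained / Total volume.
Sy = 429.3 / 4265.8
   = 0.1006.

0.1006


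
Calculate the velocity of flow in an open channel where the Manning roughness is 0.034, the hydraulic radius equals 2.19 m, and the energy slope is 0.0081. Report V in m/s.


Manning's equation gives V = (1/n) * R^(2/3) * S^(1/2).
First, compute R^(2/3) = 2.19^(2/3) = 1.6864.
Next, S^(1/2) = 0.0081^(1/2) = 0.09.
Then 1/n = 1/0.034 = 29.41.
V = 29.41 * 1.6864 * 0.09 = 4.464 m/s.

4.464


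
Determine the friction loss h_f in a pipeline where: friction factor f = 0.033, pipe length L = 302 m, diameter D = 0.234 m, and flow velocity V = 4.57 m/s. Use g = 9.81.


Darcy-Weisbach equation: h_f = f * (L/D) * V^2/(2g).
f * L/D = 0.033 * 302/0.234 = 42.5897.
V^2/(2g) = 4.57^2 / (2*9.81) = 20.8849 / 19.62 = 1.0645 m.
h_f = 42.5897 * 1.0645 = 45.336 m.

45.336


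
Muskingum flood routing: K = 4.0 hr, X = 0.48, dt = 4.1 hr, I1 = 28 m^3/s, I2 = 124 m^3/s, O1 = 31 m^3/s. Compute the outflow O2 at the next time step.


Muskingum coefficients:
denom = 2*K*(1-X) + dt = 2*4.0*(1-0.48) + 4.1 = 8.26.
C0 = (dt - 2*K*X)/denom = (4.1 - 2*4.0*0.48)/8.26 = 0.0315.
C1 = (dt + 2*K*X)/denom = (4.1 + 2*4.0*0.48)/8.26 = 0.9613.
C2 = (2*K*(1-X) - dt)/denom = 0.0073.
O2 = C0*I2 + C1*I1 + C2*O1
   = 0.0315*124 + 0.9613*28 + 0.0073*31
   = 31.04 m^3/s.

31.04


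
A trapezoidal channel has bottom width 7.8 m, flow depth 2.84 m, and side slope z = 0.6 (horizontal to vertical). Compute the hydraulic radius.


For a trapezoidal section with side slope z:
A = (b + z*y)*y = (7.8 + 0.6*2.84)*2.84 = 26.991 m^2.
P = b + 2*y*sqrt(1 + z^2) = 7.8 + 2*2.84*sqrt(1 + 0.6^2) = 14.424 m.
R = A/P = 26.991 / 14.424 = 1.8713 m.

1.8713


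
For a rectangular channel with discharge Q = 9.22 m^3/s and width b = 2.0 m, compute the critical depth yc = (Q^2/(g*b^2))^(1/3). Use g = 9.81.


Using yc = (Q^2 / (g * b^2))^(1/3):
Q^2 = 9.22^2 = 85.01.
g * b^2 = 9.81 * 2.0^2 = 9.81 * 4.0 = 39.24.
Q^2 / (g*b^2) = 85.01 / 39.24 = 2.1664.
yc = 2.1664^(1/3) = 1.2939 m.

1.2939


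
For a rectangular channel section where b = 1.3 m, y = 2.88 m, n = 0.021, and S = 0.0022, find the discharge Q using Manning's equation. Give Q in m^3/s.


For a rectangular channel, the cross-sectional area A = b * y = 1.3 * 2.88 = 3.74 m^2.
The wetted perimeter P = b + 2y = 1.3 + 2*2.88 = 7.06 m.
Hydraulic radius R = A/P = 3.74/7.06 = 0.5303 m.
Velocity V = (1/n)*R^(2/3)*S^(1/2) = (1/0.021)*0.5303^(2/3)*0.0022^(1/2) = 1.4633 m/s.
Discharge Q = A * V = 3.74 * 1.4633 = 5.479 m^3/s.

5.479


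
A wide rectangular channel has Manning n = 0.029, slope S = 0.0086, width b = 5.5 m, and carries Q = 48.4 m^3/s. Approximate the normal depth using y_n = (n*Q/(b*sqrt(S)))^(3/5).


We use the wide-channel approximation y_n = (n*Q/(b*sqrt(S)))^(3/5).
sqrt(S) = sqrt(0.0086) = 0.092736.
Numerator: n*Q = 0.029 * 48.4 = 1.4036.
Denominator: b*sqrt(S) = 5.5 * 0.092736 = 0.510048.
arg = 2.7519.
y_n = 2.7519^(3/5) = 1.8356 m.

1.8356


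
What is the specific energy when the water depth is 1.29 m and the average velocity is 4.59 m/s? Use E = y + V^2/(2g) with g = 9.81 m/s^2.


Specific energy E = y + V^2/(2g).
Velocity head = V^2/(2g) = 4.59^2 / (2*9.81) = 21.0681 / 19.62 = 1.0738 m.
E = 1.29 + 1.0738 = 2.3638 m.

2.3638


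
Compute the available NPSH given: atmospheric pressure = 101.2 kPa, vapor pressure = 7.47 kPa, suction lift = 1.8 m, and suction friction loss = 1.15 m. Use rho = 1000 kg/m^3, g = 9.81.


NPSHa = p_atm/(rho*g) - z_s - hf_s - p_vap/(rho*g).
p_atm/(rho*g) = 101.2*1000 / (1000*9.81) = 10.316 m.
p_vap/(rho*g) = 7.47*1000 / (1000*9.81) = 0.761 m.
NPSHa = 10.316 - 1.8 - 1.15 - 0.761
      = 6.6 m.

6.6


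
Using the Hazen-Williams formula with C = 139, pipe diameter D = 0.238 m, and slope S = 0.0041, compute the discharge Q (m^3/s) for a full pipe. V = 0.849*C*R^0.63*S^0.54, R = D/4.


For a full circular pipe, R = D/4 = 0.238/4 = 0.0595 m.
V = 0.849 * 139 * 0.0595^0.63 * 0.0041^0.54
  = 0.849 * 139 * 0.169023 * 0.051393
  = 1.0251 m/s.
Pipe area A = pi*D^2/4 = pi*0.238^2/4 = 0.0445 m^2.
Q = A * V = 0.0445 * 1.0251 = 0.0456 m^3/s.

0.0456


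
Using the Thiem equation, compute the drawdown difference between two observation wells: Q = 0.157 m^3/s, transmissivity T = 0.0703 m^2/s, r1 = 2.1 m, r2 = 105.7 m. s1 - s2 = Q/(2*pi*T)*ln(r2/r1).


Thiem equation: s1 - s2 = Q/(2*pi*T) * ln(r2/r1).
ln(r2/r1) = ln(105.7/2.1) = 3.9187.
Q/(2*pi*T) = 0.157 / (2*pi*0.0703) = 0.157 / 0.4417 = 0.3554.
s1 - s2 = 0.3554 * 3.9187 = 1.3928 m.

1.3928


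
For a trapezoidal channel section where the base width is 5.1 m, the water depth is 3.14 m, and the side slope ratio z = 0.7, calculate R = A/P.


For a trapezoidal section with side slope z:
A = (b + z*y)*y = (5.1 + 0.7*3.14)*3.14 = 22.916 m^2.
P = b + 2*y*sqrt(1 + z^2) = 5.1 + 2*3.14*sqrt(1 + 0.7^2) = 12.766 m.
R = A/P = 22.916 / 12.766 = 1.7951 m.

1.7951


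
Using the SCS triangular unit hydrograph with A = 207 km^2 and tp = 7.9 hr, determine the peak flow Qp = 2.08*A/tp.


SCS formula: Qp = 2.08 * A / tp.
Qp = 2.08 * 207 / 7.9
   = 430.56 / 7.9
   = 54.5 m^3/s per cm.

54.5


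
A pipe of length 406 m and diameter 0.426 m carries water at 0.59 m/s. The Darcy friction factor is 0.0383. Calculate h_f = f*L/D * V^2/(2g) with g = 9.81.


Darcy-Weisbach equation: h_f = f * (L/D) * V^2/(2g).
f * L/D = 0.0383 * 406/0.426 = 36.5019.
V^2/(2g) = 0.59^2 / (2*9.81) = 0.3481 / 19.62 = 0.0177 m.
h_f = 36.5019 * 0.0177 = 0.648 m.

0.648


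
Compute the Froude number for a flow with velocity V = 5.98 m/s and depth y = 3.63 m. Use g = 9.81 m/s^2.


The Froude number is defined as Fr = V / sqrt(g*y).
g*y = 9.81 * 3.63 = 35.6103.
sqrt(g*y) = sqrt(35.6103) = 5.9674.
Fr = 5.98 / 5.9674 = 1.0021.

1.0021


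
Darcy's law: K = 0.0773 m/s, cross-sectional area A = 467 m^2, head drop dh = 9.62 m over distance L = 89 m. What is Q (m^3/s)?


Darcy's law: Q = K * A * i, where i = dh/L.
Hydraulic gradient i = 9.62 / 89 = 0.10809.
Q = 0.0773 * 467 * 0.10809
  = 3.9019 m^3/s.

3.9019


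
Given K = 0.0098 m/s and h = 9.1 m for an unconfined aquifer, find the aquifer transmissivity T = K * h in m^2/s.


Transmissivity is defined as T = K * h.
T = 0.0098 * 9.1
  = 0.0892 m^2/s.

0.0892


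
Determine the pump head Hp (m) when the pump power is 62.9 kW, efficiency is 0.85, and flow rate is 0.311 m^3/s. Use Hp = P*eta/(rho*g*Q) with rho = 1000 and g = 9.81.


Pump head formula: Hp = P * eta / (rho * g * Q).
Numerator: P * eta = 62.9 * 1000 * 0.85 = 53465.0 W.
Denominator: rho * g * Q = 1000 * 9.81 * 0.311 = 3050.91.
Hp = 53465.0 / 3050.91 = 17.52 m.

17.52


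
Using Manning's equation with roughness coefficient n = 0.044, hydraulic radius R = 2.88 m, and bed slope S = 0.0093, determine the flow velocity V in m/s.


Manning's equation gives V = (1/n) * R^(2/3) * S^(1/2).
First, compute R^(2/3) = 2.88^(2/3) = 2.0242.
Next, S^(1/2) = 0.0093^(1/2) = 0.096437.
Then 1/n = 1/0.044 = 22.73.
V = 22.73 * 2.0242 * 0.096437 = 4.4366 m/s.

4.4366


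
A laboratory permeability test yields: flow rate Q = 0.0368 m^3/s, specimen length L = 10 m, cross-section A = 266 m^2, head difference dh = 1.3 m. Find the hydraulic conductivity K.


From K = Q*L / (A*dh):
Numerator: Q*L = 0.0368 * 10 = 0.368.
Denominator: A*dh = 266 * 1.3 = 345.8.
K = 0.368 / 345.8 = 0.001064 m/s.

0.001064


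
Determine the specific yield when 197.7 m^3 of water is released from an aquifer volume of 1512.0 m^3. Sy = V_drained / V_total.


Specific yield Sy = Volume drained / Total volume.
Sy = 197.7 / 1512.0
   = 0.1308.

0.1308


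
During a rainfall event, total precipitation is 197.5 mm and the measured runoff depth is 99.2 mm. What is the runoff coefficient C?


The runoff coefficient C = runoff depth / rainfall depth.
C = 99.2 / 197.5
  = 0.5023.

0.5023


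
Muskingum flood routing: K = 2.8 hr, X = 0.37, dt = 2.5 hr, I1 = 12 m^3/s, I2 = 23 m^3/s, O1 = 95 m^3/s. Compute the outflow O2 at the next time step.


Muskingum coefficients:
denom = 2*K*(1-X) + dt = 2*2.8*(1-0.37) + 2.5 = 6.028.
C0 = (dt - 2*K*X)/denom = (2.5 - 2*2.8*0.37)/6.028 = 0.071.
C1 = (dt + 2*K*X)/denom = (2.5 + 2*2.8*0.37)/6.028 = 0.7585.
C2 = (2*K*(1-X) - dt)/denom = 0.1705.
O2 = C0*I2 + C1*I1 + C2*O1
   = 0.071*23 + 0.7585*12 + 0.1705*95
   = 26.94 m^3/s.

26.94


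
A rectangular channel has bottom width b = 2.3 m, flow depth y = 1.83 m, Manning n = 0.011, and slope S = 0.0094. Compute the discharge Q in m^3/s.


For a rectangular channel, the cross-sectional area A = b * y = 2.3 * 1.83 = 4.21 m^2.
The wetted perimeter P = b + 2y = 2.3 + 2*1.83 = 5.96 m.
Hydraulic radius R = A/P = 4.21/5.96 = 0.7062 m.
Velocity V = (1/n)*R^(2/3)*S^(1/2) = (1/0.011)*0.7062^(2/3)*0.0094^(1/2) = 6.9897 m/s.
Discharge Q = A * V = 4.21 * 6.9897 = 29.42 m^3/s.

29.42


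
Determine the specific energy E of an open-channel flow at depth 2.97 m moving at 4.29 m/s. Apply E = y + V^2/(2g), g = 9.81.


Specific energy E = y + V^2/(2g).
Velocity head = V^2/(2g) = 4.29^2 / (2*9.81) = 18.4041 / 19.62 = 0.938 m.
E = 2.97 + 0.938 = 3.908 m.

3.908


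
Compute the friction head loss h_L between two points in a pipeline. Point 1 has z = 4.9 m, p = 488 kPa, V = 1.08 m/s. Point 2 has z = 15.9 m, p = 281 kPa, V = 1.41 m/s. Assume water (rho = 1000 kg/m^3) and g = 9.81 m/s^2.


Total head at each section: H = z + p/(rho*g) + V^2/(2g).
H1 = 4.9 + 488*1000/(1000*9.81) + 1.08^2/(2*9.81)
   = 4.9 + 49.745 + 0.0594
   = 54.705 m.
H2 = 15.9 + 281*1000/(1000*9.81) + 1.41^2/(2*9.81)
   = 15.9 + 28.644 + 0.1013
   = 44.646 m.
h_L = H1 - H2 = 54.705 - 44.646 = 10.059 m.

10.059


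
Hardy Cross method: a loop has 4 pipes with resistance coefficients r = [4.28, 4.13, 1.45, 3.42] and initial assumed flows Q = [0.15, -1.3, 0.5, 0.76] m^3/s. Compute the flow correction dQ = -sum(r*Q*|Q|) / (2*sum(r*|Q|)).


Numerator terms (r*Q*|Q|): 4.28*0.15*|0.15| = 0.0963; 4.13*-1.3*|-1.3| = -6.9797; 1.45*0.5*|0.5| = 0.3625; 3.42*0.76*|0.76| = 1.9754.
Sum of numerator = -4.5455.
Denominator terms (r*|Q|): 4.28*|0.15| = 0.642; 4.13*|-1.3| = 5.369; 1.45*|0.5| = 0.725; 3.42*|0.76| = 2.5992.
2 * sum of denominator = 2 * 9.3352 = 18.6704.
dQ = --4.5455 / 18.6704 = 0.2435 m^3/s.

0.2435


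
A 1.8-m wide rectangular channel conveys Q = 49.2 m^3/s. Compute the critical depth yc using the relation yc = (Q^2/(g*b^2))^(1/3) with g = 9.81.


Using yc = (Q^2 / (g * b^2))^(1/3):
Q^2 = 49.2^2 = 2420.64.
g * b^2 = 9.81 * 1.8^2 = 9.81 * 3.24 = 31.78.
Q^2 / (g*b^2) = 2420.64 / 31.78 = 76.1687.
yc = 76.1687^(1/3) = 4.2388 m.

4.2388


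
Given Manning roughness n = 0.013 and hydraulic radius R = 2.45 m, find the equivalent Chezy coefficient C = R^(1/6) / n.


The Chezy coefficient relates to Manning's n through C = R^(1/6) / n.
R^(1/6) = 2.45^(1/6) = 1.161077.
C = 1.161077 / 0.013 = 89.31 m^(1/2)/s.

89.31


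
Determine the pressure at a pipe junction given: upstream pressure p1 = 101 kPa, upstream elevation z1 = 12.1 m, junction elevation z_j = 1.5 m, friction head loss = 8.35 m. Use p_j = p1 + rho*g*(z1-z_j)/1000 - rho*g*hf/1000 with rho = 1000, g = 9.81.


Junction pressure: p_j = p1 + rho*g*(z1 - z_j)/1000 - rho*g*hf/1000.
Elevation term = 1000*9.81*(12.1 - 1.5)/1000 = 103.986 kPa.
Friction term = 1000*9.81*8.35/1000 = 81.913 kPa.
p_j = 101 + 103.986 - 81.913 = 123.07 kPa.

123.07


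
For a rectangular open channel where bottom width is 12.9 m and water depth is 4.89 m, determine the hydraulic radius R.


For a rectangular section:
Flow area A = b * y = 12.9 * 4.89 = 63.08 m^2.
Wetted perimeter P = b + 2y = 12.9 + 2*4.89 = 22.68 m.
Hydraulic radius R = A/P = 63.08 / 22.68 = 2.7813 m.

2.7813


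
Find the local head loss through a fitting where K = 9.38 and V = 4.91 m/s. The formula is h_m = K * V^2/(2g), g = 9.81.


Minor loss formula: h_m = K * V^2/(2g).
V^2 = 4.91^2 = 24.1081.
V^2/(2g) = 24.1081 / 19.62 = 1.2288 m.
h_m = 9.38 * 1.2288 = 11.5257 m.

11.5257


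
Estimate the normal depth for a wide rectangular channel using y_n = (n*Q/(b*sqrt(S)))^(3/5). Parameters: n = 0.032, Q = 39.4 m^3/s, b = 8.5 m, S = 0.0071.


We use the wide-channel approximation y_n = (n*Q/(b*sqrt(S)))^(3/5).
sqrt(S) = sqrt(0.0071) = 0.084261.
Numerator: n*Q = 0.032 * 39.4 = 1.2608.
Denominator: b*sqrt(S) = 8.5 * 0.084261 = 0.716218.
arg = 1.7603.
y_n = 1.7603^(3/5) = 1.404 m.

1.404


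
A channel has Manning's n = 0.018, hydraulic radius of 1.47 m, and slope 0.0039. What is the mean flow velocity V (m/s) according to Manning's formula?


Manning's equation gives V = (1/n) * R^(2/3) * S^(1/2).
First, compute R^(2/3) = 1.47^(2/3) = 1.2928.
Next, S^(1/2) = 0.0039^(1/2) = 0.06245.
Then 1/n = 1/0.018 = 55.56.
V = 55.56 * 1.2928 * 0.06245 = 4.4854 m/s.

4.4854


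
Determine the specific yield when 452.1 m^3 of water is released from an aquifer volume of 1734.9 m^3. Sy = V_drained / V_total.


Specific yield Sy = Volume drained / Total volume.
Sy = 452.1 / 1734.9
   = 0.2606.

0.2606


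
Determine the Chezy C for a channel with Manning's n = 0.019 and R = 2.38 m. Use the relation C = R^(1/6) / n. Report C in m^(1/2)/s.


The Chezy coefficient relates to Manning's n through C = R^(1/6) / n.
R^(1/6) = 2.38^(1/6) = 1.155481.
C = 1.155481 / 0.019 = 60.81 m^(1/2)/s.

60.81


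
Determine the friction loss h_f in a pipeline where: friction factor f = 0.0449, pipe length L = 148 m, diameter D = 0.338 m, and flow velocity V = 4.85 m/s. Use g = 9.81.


Darcy-Weisbach equation: h_f = f * (L/D) * V^2/(2g).
f * L/D = 0.0449 * 148/0.338 = 19.6604.
V^2/(2g) = 4.85^2 / (2*9.81) = 23.5225 / 19.62 = 1.1989 m.
h_f = 19.6604 * 1.1989 = 23.571 m.

23.571


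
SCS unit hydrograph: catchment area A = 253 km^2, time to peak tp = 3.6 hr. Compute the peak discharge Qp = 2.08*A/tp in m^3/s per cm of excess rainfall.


SCS formula: Qp = 2.08 * A / tp.
Qp = 2.08 * 253 / 3.6
   = 526.24 / 3.6
   = 146.18 m^3/s per cm.

146.18


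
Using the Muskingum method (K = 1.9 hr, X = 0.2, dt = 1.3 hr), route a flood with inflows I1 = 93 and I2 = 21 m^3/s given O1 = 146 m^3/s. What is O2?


Muskingum coefficients:
denom = 2*K*(1-X) + dt = 2*1.9*(1-0.2) + 1.3 = 4.34.
C0 = (dt - 2*K*X)/denom = (1.3 - 2*1.9*0.2)/4.34 = 0.1244.
C1 = (dt + 2*K*X)/denom = (1.3 + 2*1.9*0.2)/4.34 = 0.4747.
C2 = (2*K*(1-X) - dt)/denom = 0.4009.
O2 = C0*I2 + C1*I1 + C2*O1
   = 0.1244*21 + 0.4747*93 + 0.4009*146
   = 105.29 m^3/s.

105.29


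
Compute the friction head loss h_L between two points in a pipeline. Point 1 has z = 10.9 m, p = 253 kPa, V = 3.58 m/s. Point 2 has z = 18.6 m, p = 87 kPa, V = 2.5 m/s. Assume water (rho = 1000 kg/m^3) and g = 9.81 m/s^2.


Total head at each section: H = z + p/(rho*g) + V^2/(2g).
H1 = 10.9 + 253*1000/(1000*9.81) + 3.58^2/(2*9.81)
   = 10.9 + 25.79 + 0.6532
   = 37.343 m.
H2 = 18.6 + 87*1000/(1000*9.81) + 2.5^2/(2*9.81)
   = 18.6 + 8.869 + 0.3186
   = 27.787 m.
h_L = H1 - H2 = 37.343 - 27.787 = 9.556 m.

9.556


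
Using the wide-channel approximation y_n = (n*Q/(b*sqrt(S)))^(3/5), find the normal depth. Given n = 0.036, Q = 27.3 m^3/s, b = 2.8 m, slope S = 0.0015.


We use the wide-channel approximation y_n = (n*Q/(b*sqrt(S)))^(3/5).
sqrt(S) = sqrt(0.0015) = 0.03873.
Numerator: n*Q = 0.036 * 27.3 = 0.9828.
Denominator: b*sqrt(S) = 2.8 * 0.03873 = 0.108444.
arg = 9.0628.
y_n = 9.0628^(3/5) = 3.7528 m.

3.7528


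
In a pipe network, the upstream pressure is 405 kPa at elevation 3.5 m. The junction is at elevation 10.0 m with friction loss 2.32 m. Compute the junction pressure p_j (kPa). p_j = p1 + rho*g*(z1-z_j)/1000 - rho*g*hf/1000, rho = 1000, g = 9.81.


Junction pressure: p_j = p1 + rho*g*(z1 - z_j)/1000 - rho*g*hf/1000.
Elevation term = 1000*9.81*(3.5 - 10.0)/1000 = -63.765 kPa.
Friction term = 1000*9.81*2.32/1000 = 22.759 kPa.
p_j = 405 + -63.765 - 22.759 = 318.48 kPa.

318.48


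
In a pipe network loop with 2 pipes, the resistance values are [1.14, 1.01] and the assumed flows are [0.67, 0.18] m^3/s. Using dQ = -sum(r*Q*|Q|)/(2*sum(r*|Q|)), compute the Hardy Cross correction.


Numerator terms (r*Q*|Q|): 1.14*0.67*|0.67| = 0.5117; 1.01*0.18*|0.18| = 0.0327.
Sum of numerator = 0.5445.
Denominator terms (r*|Q|): 1.14*|0.67| = 0.7638; 1.01*|0.18| = 0.1818.
2 * sum of denominator = 2 * 0.9456 = 1.8912.
dQ = -0.5445 / 1.8912 = -0.2879 m^3/s.

-0.2879


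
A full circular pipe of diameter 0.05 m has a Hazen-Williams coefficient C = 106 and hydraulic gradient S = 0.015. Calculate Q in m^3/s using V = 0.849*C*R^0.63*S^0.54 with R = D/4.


For a full circular pipe, R = D/4 = 0.05/4 = 0.0125 m.
V = 0.849 * 106 * 0.0125^0.63 * 0.015^0.54
  = 0.849 * 106 * 0.063249 * 0.103535
  = 0.5893 m/s.
Pipe area A = pi*D^2/4 = pi*0.05^2/4 = 0.002 m^2.
Q = A * V = 0.002 * 0.5893 = 0.0012 m^3/s.

0.0012


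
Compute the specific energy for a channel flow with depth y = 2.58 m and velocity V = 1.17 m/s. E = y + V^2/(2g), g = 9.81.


Specific energy E = y + V^2/(2g).
Velocity head = V^2/(2g) = 1.17^2 / (2*9.81) = 1.3689 / 19.62 = 0.0698 m.
E = 2.58 + 0.0698 = 2.6498 m.

2.6498


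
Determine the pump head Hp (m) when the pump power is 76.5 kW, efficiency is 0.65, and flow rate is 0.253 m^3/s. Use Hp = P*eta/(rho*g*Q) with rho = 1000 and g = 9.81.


Pump head formula: Hp = P * eta / (rho * g * Q).
Numerator: P * eta = 76.5 * 1000 * 0.65 = 49725.0 W.
Denominator: rho * g * Q = 1000 * 9.81 * 0.253 = 2481.93.
Hp = 49725.0 / 2481.93 = 20.03 m.

20.03


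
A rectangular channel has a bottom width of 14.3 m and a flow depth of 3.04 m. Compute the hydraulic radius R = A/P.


For a rectangular section:
Flow area A = b * y = 14.3 * 3.04 = 43.47 m^2.
Wetted perimeter P = b + 2y = 14.3 + 2*3.04 = 20.38 m.
Hydraulic radius R = A/P = 43.47 / 20.38 = 2.1331 m.

2.1331


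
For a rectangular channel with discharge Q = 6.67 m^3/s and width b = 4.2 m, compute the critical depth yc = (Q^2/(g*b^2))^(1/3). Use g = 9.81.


Using yc = (Q^2 / (g * b^2))^(1/3):
Q^2 = 6.67^2 = 44.49.
g * b^2 = 9.81 * 4.2^2 = 9.81 * 17.64 = 173.05.
Q^2 / (g*b^2) = 44.49 / 173.05 = 0.2571.
yc = 0.2571^(1/3) = 0.6359 m.

0.6359


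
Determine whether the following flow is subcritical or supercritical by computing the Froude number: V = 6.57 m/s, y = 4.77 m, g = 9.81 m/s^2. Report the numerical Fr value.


The Froude number is defined as Fr = V / sqrt(g*y).
g*y = 9.81 * 4.77 = 46.7937.
sqrt(g*y) = sqrt(46.7937) = 6.8406.
Fr = 6.57 / 6.8406 = 0.9604.
Since Fr < 1, the flow is subcritical.

0.9604


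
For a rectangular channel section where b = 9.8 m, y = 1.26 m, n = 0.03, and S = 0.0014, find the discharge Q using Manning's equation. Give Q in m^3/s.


For a rectangular channel, the cross-sectional area A = b * y = 9.8 * 1.26 = 12.35 m^2.
The wetted perimeter P = b + 2y = 9.8 + 2*1.26 = 12.32 m.
Hydraulic radius R = A/P = 12.35/12.32 = 1.0023 m.
Velocity V = (1/n)*R^(2/3)*S^(1/2) = (1/0.03)*1.0023^(2/3)*0.0014^(1/2) = 1.2491 m/s.
Discharge Q = A * V = 12.35 * 1.2491 = 15.424 m^3/s.

15.424


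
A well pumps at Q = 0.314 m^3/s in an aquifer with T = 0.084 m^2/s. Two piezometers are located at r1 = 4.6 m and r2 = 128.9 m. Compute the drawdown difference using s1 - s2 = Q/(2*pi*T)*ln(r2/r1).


Thiem equation: s1 - s2 = Q/(2*pi*T) * ln(r2/r1).
ln(r2/r1) = ln(128.9/4.6) = 3.333.
Q/(2*pi*T) = 0.314 / (2*pi*0.084) = 0.314 / 0.5278 = 0.5949.
s1 - s2 = 0.5949 * 3.333 = 1.9829 m.

1.9829


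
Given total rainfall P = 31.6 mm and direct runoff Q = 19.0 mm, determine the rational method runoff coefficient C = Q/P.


The runoff coefficient C = runoff depth / rainfall depth.
C = 19.0 / 31.6
  = 0.6013.

0.6013


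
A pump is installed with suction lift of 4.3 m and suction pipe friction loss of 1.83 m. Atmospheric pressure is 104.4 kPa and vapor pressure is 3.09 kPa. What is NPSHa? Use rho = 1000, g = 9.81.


NPSHa = p_atm/(rho*g) - z_s - hf_s - p_vap/(rho*g).
p_atm/(rho*g) = 104.4*1000 / (1000*9.81) = 10.642 m.
p_vap/(rho*g) = 3.09*1000 / (1000*9.81) = 0.315 m.
NPSHa = 10.642 - 4.3 - 1.83 - 0.315
      = 4.2 m.

4.2


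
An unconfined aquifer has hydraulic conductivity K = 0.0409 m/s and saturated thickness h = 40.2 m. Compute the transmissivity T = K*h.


Transmissivity is defined as T = K * h.
T = 0.0409 * 40.2
  = 1.6442 m^2/s.

1.6442


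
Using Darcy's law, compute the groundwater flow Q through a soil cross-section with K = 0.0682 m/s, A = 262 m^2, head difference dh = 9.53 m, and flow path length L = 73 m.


Darcy's law: Q = K * A * i, where i = dh/L.
Hydraulic gradient i = 9.53 / 73 = 0.130548.
Q = 0.0682 * 262 * 0.130548
  = 2.3327 m^3/s.

2.3327
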